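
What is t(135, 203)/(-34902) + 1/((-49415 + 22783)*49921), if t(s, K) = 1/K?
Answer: -668290589/4709810298351816 ≈ -1.4189e-7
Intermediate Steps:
t(135, 203)/(-34902) + 1/((-49415 + 22783)*49921) = 1/(203*(-34902)) + 1/((-49415 + 22783)*49921) = (1/203)*(-1/34902) + (1/49921)/(-26632) = -1/7085106 - 1/26632*1/49921 = -1/7085106 - 1/1329496072 = -668290589/4709810298351816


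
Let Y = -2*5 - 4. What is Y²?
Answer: 196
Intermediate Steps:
Y = -14 (Y = -10 - 4 = -14)
Y² = (-14)² = 196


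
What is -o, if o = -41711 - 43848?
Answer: 85559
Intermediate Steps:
o = -85559
-o = -1*(-85559) = 85559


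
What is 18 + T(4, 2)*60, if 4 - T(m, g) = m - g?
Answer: 138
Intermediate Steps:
T(m, g) = 4 + g - m (T(m, g) = 4 - (m - g) = 4 + (g - m) = 4 + g - m)
18 + T(4, 2)*60 = 18 + (4 + 2 - 1*4)*60 = 18 + (4 + 2 - 4)*60 = 18 + 2*60 = 18 + 120 = 138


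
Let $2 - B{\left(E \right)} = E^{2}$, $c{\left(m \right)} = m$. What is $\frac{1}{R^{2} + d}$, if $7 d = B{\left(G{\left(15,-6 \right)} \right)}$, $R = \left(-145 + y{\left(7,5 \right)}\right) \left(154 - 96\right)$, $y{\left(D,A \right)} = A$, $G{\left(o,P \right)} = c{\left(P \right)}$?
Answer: $\frac{7}{461540766} \approx 1.5167 \cdot 10^{-8}$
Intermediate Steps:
$G{\left(o,P \right)} = P$
$R = -8120$ ($R = \left(-145 + 5\right) \left(154 - 96\right) = \left(-140\right) 58 = -8120$)
$B{\left(E \right)} = 2 - E^{2}$
$d = - \frac{34}{7}$ ($d = \frac{2 - \left(-6\right)^{2}}{7} = \frac{2 - 36}{7} = \frac{1}{7} \left(-34\right) = - \frac{34}{7} \approx -4.8571$)
$\frac{1}{R^{2} + d} = \frac{1}{\left(-8120\right)^{2} - \frac{34}{7}} = \frac{1}{65934400 - \frac{34}{7}} = \frac{1}{\frac{461540766}{7}} = \frac{7}{461540766}$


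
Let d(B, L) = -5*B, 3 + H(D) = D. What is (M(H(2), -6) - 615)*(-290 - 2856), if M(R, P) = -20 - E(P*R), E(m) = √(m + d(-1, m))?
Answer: 1997710 + 3146*√11 ≈ 2.0081e+6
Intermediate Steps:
H(D) = -3 + D
E(m) = √(5 + m) (E(m) = √(m - 5*(-1)) = √(m + 5) = √(5 + m))
M(R, P) = -20 - √(5 + P*R)
(M(H(2), -6) - 615)*(-290 - 2856) = ((-20 - √(5 - 6*(-3 + 2))) - 615)*(-290 - 2856) = ((-20 - √(5 - 6*(-1))) - 615)*(-3146) = ((-20 - √(5 + 6)) - 615)*(-3146) = ((-20 - √11) - 615)*(-3146) = (-635 - √11)*(-3146) = 1997710 + 3146*√11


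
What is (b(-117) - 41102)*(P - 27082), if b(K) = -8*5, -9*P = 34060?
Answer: 3809721772/3 ≈ 1.2699e+9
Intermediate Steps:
P = -34060/9 (P = -⅑*34060 = -34060/9 ≈ -3784.4)
b(K) = -40
(b(-117) - 41102)*(P - 27082) = (-40 - 41102)*(-34060/9 - 27082) = -41142*(-277798/9) = 3809721772/3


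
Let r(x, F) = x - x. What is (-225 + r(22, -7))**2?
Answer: 50625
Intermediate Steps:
r(x, F) = 0
(-225 + r(22, -7))**2 = (-225 + 0)**2 = (-225)**2 = 50625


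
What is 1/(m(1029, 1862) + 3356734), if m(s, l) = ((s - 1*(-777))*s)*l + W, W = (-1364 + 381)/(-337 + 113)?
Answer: 224/775857404311 ≈ 2.8871e-10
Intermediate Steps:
W = 983/224 (W = -983/(-224) = -983*(-1/224) = 983/224 ≈ 4.3884)
m(s, l) = 983/224 + l*s*(777 + s) (m(s, l) = ((s - 1*(-777))*s)*l + 983/224 = ((s + 777)*s)*l + 983/224 = ((777 + s)*s)*l + 983/224 = (s*(777 + s))*l + 983/224 = l*s*(777 + s) + 983/224 = 983/224 + l*s*(777 + s))
1/(m(1029, 1862) + 3356734) = 1/((983/224 + 1862*1029**2 + 777*1862*1029) + 3356734) = 1/((983/224 + 1862*1058841 + 1488730446) + 3356734) = 1/((983/224 + 1971561942 + 1488730446) + 3356734) = 1/(775105495895/224 + 3356734) = 1/(775857404311/224) = 224/775857404311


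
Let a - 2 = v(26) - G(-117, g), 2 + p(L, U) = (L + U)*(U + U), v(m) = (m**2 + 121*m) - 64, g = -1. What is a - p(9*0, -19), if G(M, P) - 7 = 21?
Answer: 3012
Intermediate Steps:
G(M, P) = 28 (G(M, P) = 7 + 21 = 28)
v(m) = -64 + m**2 + 121*m
p(L, U) = -2 + 2*U*(L + U) (p(L, U) = -2 + (L + U)*(U + U) = -2 + (L + U)*(2*U) = -2 + 2*U*(L + U))
a = 3732 (a = 2 + ((-64 + 26**2 + 121*26) - 1*28) = 2 + ((-64 + 676 + 3146) - 28) = 2 + (3758 - 28) = 2 + 3730 = 3732)
a - p(9*0, -19) = 3732 - (-2 + 2*(-19)**2 + 2*(9*0)*(-19)) = 3732 - (-2 + 2*361 + 2*0*(-19)) = 3732 - (-2 + 722 + 0) = 3732 - 1*720 = 3732 - 720 = 3012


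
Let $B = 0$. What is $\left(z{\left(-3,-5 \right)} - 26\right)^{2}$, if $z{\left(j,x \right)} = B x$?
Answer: $676$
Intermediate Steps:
$z{\left(j,x \right)} = 0$ ($z{\left(j,x \right)} = 0 x = 0$)
$\left(z{\left(-3,-5 \right)} - 26\right)^{2} = \left(0 - 26\right)^{2} = \left(-26\right)^{2} = 676$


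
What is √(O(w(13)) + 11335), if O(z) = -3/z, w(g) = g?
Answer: 2*√478894/13 ≈ 106.46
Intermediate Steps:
√(O(w(13)) + 11335) = √(-3/13 + 11335) = √(147352/13) = 2*√478894/13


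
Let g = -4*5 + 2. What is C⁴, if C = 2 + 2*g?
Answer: 1336336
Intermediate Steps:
g = -18 (g = -20 + 2 = -18)
C = -34 (C = 2 + 2*(-18) = 2 - 36 = -34)
C⁴ = (-34)⁴ = 1336336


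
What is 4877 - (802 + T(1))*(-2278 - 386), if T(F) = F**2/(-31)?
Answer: 66380891/31 ≈ 2.1413e+6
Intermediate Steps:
T(F) = -F**2/31 (T(F) = F**2*(-1/31) = -F**2/31)
4877 - (802 + T(1))*(-2278 - 386) = 4877 - (802 - 1/31*1**2)*(-2278 - 386) = 4877 - (802 - 1/31*1)*(-2664) = 4877 - (802 - 1/31)*(-2664) = 4877 - 24861*(-2664)/31 = 4877 - 1*(-66229704/31) = 4877 + 66229704/31 = 66380891/31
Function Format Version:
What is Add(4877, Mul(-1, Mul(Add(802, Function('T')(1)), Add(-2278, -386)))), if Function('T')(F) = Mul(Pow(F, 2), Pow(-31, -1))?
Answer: Rational(66380891, 31) ≈ 2.1413e+6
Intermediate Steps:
Function('T')(F) = Mul(Rational(-1, 31), Pow(F, 2)) (Function('T')(F) = Mul(Pow(F, 2), Rational(-1, 31)) = Mul(Rational(-1, 31), Pow(F, 2)))
Add(4877, Mul(-1, Mul(Add(802, Function('T')(1)), Add(-2278, -386)))) = Add(4877, Mul(-1, Mul(Add(802, Mul(Rational(-1, 31), Pow(1, 2))), Add(-2278, -386)))) = Add(4877, Mul(-1, Mul(Add(802, Mul(Rational(-1, 31), 1)), -2664))) = Add(4877, Mul(-1, Mul(Add(802, Rational(-1, 31)), -2664))) = Add(4877, Mul(-1, Mul(Rational(24861, 31), -2664))) = Add(4877, Mul(-1, Rational(-66229704, 31))) = Add(4877, Rational(66229704, 31)) = Rational(66380891, 31)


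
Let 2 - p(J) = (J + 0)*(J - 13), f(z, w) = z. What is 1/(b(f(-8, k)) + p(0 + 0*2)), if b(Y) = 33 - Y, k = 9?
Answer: 1/43 ≈ 0.023256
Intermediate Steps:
p(J) = 2 - J*(-13 + J) (p(J) = 2 - (J + 0)*(J - 13) = 2 - J*(-13 + J))
1/(b(f(-8, k)) + p(0 + 0*2)) = 1/((33 - 1*(-8)) + (2 - (0 + 0*2)**2 + 13*(0 + 0*2))) = 1/((33 + 8) + (2 - (0 + 0)**2 + 13*(0 + 0))) = 1/(41 + (2 - 1*0**2 + 13*0)) = 1/(41 + (2 - 1*0 + 0)) = 1/(41 + (2 + 0 + 0)) = 1/(41 + 2) = 1/43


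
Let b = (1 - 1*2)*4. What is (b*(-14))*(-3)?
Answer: -168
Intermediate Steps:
b = -4 (b = (1 - 2)*4 = -1*4 = -4)
(b*(-14))*(-3) = -4*(-14)*(-3) = 56*(-3) = -168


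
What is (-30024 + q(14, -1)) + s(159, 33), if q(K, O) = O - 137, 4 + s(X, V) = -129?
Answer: -30295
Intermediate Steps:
s(X, V) = -133 (s(X, V) = -4 - 129 = -133)
q(K, O) = -137 + O
(-30024 + q(14, -1)) + s(159, 33) = (-30024 + (-137 - 1)) - 133 = (-30024 - 138) - 133 = -30162 - 133 = -30295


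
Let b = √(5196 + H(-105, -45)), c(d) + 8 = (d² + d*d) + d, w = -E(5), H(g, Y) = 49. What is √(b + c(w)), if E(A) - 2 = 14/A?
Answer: √(832 + 25*√5245)/5 ≈ 10.281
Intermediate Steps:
E(A) = 2 + 14/A
w = -24/5 (w = -(2 + 14/5) = -1*24/5 = -24/5 ≈ -4.8000)
c(d) = -8 + d + 2*d² (c(d) = -8 + ((d² + d*d) + d) = -8 + ((d² + d²) + d) = -8 + (2*d² + d) = -8 + (d + 2*d²) = -8 + d + 2*d²)
b = √5245 (b = √(5196 + 49) = √5245 ≈ 72.422)
√(b + c(w)) = √(√5245 + (-8 - 24/5 + 2*(-24/5)²)) = √(√5245 + (-8 - 24/5 + 2*(576/25))) = √(√5245 + (-8 - 24/5 + 1152/25)) = √(√5245 + 832/25) = √(832/25 + √5245)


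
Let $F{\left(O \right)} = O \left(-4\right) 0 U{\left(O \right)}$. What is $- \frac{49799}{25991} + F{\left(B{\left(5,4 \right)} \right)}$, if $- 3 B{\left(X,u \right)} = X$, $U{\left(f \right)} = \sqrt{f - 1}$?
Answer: $- \frac{49799}{25991} \approx -1.916$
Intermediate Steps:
$U{\left(f \right)} = \sqrt{-1 + f}$
$B{\left(X,u \right)} = - \frac{X}{3}$
$F{\left(O \right)} = 0$ ($F{\left(O \right)} = O \left(-4\right) 0 \sqrt{-1 + O} = - 4 O 0 \sqrt{-1 + O} = 0 \sqrt{-1 + O} = 0$)
$- \frac{49799}{25991} + F{\left(B{\left(5,4 \right)} \right)} = - \frac{49799}{25991} + 0 = - \frac{49799}{25991}$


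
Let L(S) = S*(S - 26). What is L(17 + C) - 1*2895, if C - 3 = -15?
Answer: -3000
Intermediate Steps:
C = -12 (C = 3 - 15 = -12)
L(S) = S*(-26 + S)
L(17 + C) - 1*2895 = (17 - 12)*(-26 + (17 - 12)) - 1*2895 = 5*(-26 + 5) - 2895 = 5*(-21) - 2895 = -105 - 2895 = -3000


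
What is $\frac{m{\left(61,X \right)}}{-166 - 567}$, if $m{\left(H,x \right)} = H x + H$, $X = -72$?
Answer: $\frac{4331}{733} \approx 5.9086$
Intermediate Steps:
$m{\left(H,x \right)} = H + H x$
$\frac{m{\left(61,X \right)}}{-166 - 567} = \frac{61 \left(1 - 72\right)}{-166 - 567} = \frac{61 \left(-71\right)}{-733} = \left(-4331\right) \left(- \frac{1}{733}\right) = \frac{4331}{733}$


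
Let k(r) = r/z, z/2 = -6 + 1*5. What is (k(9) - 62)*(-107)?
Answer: 14231/2 ≈ 7115.5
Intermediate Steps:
z = -2 (z = 2*(-6 + 1*5) = 2*(-6 + 5) = 2*(-1) = -2)
k(r) = -r/2 (k(r) = r/(-2) = r*(-½) = -r/2)
(k(9) - 62)*(-107) = (-½*9 - 62)*(-107) = (-9/2 - 62)*(-107) = -133/2*(-107) = 14231/2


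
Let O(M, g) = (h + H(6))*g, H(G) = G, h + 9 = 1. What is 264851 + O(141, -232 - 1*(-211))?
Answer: 264893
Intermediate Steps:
h = -8 (h = -9 + 1 = -8)
O(M, g) = -2*g (O(M, g) = (-8 + 6)*g = -2*g)
264851 + O(141, -232 - 1*(-211)) = 264851 - 2*(-232 - 1*(-211)) = 264851 - 2*(-232 + 211) = 264851 - 2*(-21) = 264851 + 42 = 264893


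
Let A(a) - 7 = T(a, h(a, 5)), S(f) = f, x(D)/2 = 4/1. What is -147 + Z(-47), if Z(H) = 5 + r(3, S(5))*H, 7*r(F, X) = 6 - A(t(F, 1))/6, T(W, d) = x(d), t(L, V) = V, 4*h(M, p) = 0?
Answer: -331/2 ≈ -165.50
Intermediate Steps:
h(M, p) = 0 (h(M, p) = (¼)*0 = 0)
x(D) = 8 (x(D) = 2*(4/1) = 2*(4*1) = 2*4 = 8)
T(W, d) = 8
A(a) = 15 (A(a) = 7 + 8 = 15)
r(F, X) = ½ (r(F, X) = (6 - 15/6)/7 = (6 - 1*5/2)/7 = (6 - 5/2)/7 = (⅐)*(7/2) = ½)
Z(H) = 5 + H/2
-147 + Z(-47) = -147 + (5 + (½)*(-47)) = -147 + (5 - 47/2) = -147 - 37/2 = -331/2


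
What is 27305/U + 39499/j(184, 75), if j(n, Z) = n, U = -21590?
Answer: 667527/3128 ≈ 213.40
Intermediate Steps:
27305/U + 39499/j(184, 75) = 27305/(-21590) + 39499/184 = 27305*(-1/21590) + 39499*(1/184) = -43/34 + 39499/184 = 667527/3128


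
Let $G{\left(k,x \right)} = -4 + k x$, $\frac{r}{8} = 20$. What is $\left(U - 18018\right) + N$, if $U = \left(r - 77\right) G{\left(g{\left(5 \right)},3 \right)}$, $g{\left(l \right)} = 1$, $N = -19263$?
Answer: $-37364$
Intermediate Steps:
$r = 160$ ($r = 8 \cdot 20 = 160$)
$U = -83$ ($U = \left(160 - 77\right) \left(-4 + 1 \cdot 3\right) = 83 \left(-4 + 3\right) = 83 \left(-1\right) = -83$)
$\left(U - 18018\right) + N = \left(-83 - 18018\right) - 19263 = -18101 - 19263 = -37364$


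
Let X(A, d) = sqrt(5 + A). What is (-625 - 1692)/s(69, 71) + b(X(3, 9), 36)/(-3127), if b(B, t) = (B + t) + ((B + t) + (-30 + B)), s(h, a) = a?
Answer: -7248241/222017 - 6*sqrt(2)/3127 ≈ -32.650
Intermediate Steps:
b(B, t) = -30 + 2*t + 3*B (b(B, t) = (B + t) + (-30 + t + 2*B) = -30 + 2*t + 3*B)
(-625 - 1692)/s(69, 71) + b(X(3, 9), 36)/(-3127) = (-625 - 1692)/71 + (-30 + 2*36 + 3*sqrt(5 + 3))/(-3127) = -2317*1/71 + (-30 + 72 + 3*sqrt(8))*(-1/3127) = -2317/71 + (-30 + 72 + 3*(2*sqrt(2)))*(-1/3127) = -2317/71 + (-30 + 72 + 6*sqrt(2))*(-1/3127) = -2317/71 + (42 + 6*sqrt(2))*(-1/3127) = -2317/71 + (-42/3127 - 6*sqrt(2)/3127) = -7248241/222017 - 6*sqrt(2)/3127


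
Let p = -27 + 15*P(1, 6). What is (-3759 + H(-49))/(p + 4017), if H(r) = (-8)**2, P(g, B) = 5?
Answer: -739/813 ≈ -0.90898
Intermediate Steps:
H(r) = 64
p = 48 (p = -27 + 15*5 = -27 + 75 = 48)
(-3759 + H(-49))/(p + 4017) = (-3759 + 64)/(48 + 4017) = -3695/4065 = -3695*1/4065 = -739/813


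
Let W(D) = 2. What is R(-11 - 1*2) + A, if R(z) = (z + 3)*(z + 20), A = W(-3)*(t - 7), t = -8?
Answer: -100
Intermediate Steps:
A = -30 (A = 2*(-8 - 7) = 2*(-15) = -30)
R(z) = (3 + z)*(20 + z)
R(-11 - 1*2) + A = (60 + (-11 - 1*2)² + 23*(-11 - 1*2)) - 30 = (60 + (-11 - 2)² + 23*(-11 - 2)) - 30 = (60 + (-13)² + 23*(-13)) - 30 = (60 + 169 - 299) - 30 = -70 - 30 = -100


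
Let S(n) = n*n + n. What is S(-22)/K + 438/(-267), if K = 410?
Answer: -9371/18245 ≈ -0.51362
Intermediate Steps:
S(n) = n + n² (S(n) = n² + n = n + n²)
S(-22)/K + 438/(-267) = -22*(1 - 22)/410 + 438/(-267) = -22*(-21)*(1/410) + 438*(-1/267) = 462*(1/410) - 146/89 = 231/205 - 146/89 = -9371/18245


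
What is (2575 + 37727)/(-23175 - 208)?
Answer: -40302/23383 ≈ -1.7236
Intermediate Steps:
(2575 + 37727)/(-23175 - 208) = 40302/(-23383) = 40302*(-1/23383) = -40302/23383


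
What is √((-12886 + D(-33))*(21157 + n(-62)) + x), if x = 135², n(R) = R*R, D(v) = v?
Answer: I*√322969694 ≈ 17971.0*I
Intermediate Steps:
n(R) = R²
x = 18225
√((-12886 + D(-33))*(21157 + n(-62)) + x) = √((-12886 - 33)*(21157 + (-62)²) + 18225) = √(-12919*(21157 + 3844) + 18225) = √(-12919*25001 + 18225) = √(-322987919 + 18225) = √(-322969694) = I*√322969694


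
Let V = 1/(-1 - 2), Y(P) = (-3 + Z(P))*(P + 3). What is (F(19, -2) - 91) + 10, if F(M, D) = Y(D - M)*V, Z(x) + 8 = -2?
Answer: -159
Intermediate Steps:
Z(x) = -10 (Z(x) = -8 - 2 = -10)
Y(P) = -39 - 13*P (Y(P) = (-3 - 10)*(P + 3) = -13*(3 + P) = -39 - 13*P)
V = -⅓ (V = 1/(-3) = -⅓ ≈ -0.33333)
F(M, D) = 13 - 13*M/3 + 13*D/3 (F(M, D) = (-39 - 13*(D - M))*(-⅓) = (-39 + (-13*D + 13*M))*(-⅓) = (-39 - 13*D + 13*M)*(-⅓) = 13 - 13*M/3 + 13*D/3)
(F(19, -2) - 91) + 10 = ((13 - 13/3*19 + (13/3)*(-2)) - 91) + 10 = ((13 - 247/3 - 26/3) - 91) + 10 = (-78 - 91) + 10 = -169 + 10 = -159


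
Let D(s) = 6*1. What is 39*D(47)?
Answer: 234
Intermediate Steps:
D(s) = 6
39*D(47) = 39*6 = 234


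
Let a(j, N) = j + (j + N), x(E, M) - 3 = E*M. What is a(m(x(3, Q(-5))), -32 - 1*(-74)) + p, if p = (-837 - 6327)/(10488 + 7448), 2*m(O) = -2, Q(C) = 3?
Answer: 177569/4484 ≈ 39.601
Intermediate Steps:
x(E, M) = 3 + E*M
m(O) = -1 (m(O) = (1/2)*(-2) = -1)
a(j, N) = N + 2*j (a(j, N) = j + (N + j) = N + 2*j)
p = -1791/4484 (p = -7164/17936 = -7164*1/17936 = -1791/4484 ≈ -0.39942)
a(m(x(3, Q(-5))), -32 - 1*(-74)) + p = ((-32 - 1*(-74)) + 2*(-1)) - 1791/4484 = ((-32 + 74) - 2) - 1791/4484 = (42 - 2) - 1791/4484 = 40 - 1791/4484 = 177569/4484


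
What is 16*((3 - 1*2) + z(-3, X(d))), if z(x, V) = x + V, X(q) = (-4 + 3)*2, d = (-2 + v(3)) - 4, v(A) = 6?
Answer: -64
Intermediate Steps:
d = 0 (d = (-2 + 6) - 4 = 4 - 4 = 0)
X(q) = -2 (X(q) = -1*2 = -2)
z(x, V) = V + x
16*((3 - 1*2) + z(-3, X(d))) = 16*((3 - 1*2) + (-2 - 3)) = 16*((3 - 2) - 5) = 16*(1 - 5) = 16*(-4) = -64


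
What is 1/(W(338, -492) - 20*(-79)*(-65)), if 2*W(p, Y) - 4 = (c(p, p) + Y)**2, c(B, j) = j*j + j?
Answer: 1/6508161352 ≈ 1.5365e-10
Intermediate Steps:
c(B, j) = j + j**2 (c(B, j) = j**2 + j = j + j**2)
W(p, Y) = 2 + (Y + p*(1 + p))**2/2 (W(p, Y) = 2 + (p*(1 + p) + Y)**2/2 = 2 + (Y + p*(1 + p))**2/2)
1/(W(338, -492) - 20*(-79)*(-65)) = 1/((2 + (-492 + 338*(1 + 338))**2/2) - 20*(-79)*(-65)) = 1/((2 + (-492 + 338*339)**2/2) + 1580*(-65)) = 1/((2 + (-492 + 114582)**2/2) - 102700) = 1/((2 + (1/2)*114090**2) - 102700) = 1/((2 + (1/2)*13016528100) - 102700) = 1/((2 + 6508264050) - 102700) = 1/(6508264052 - 102700) = 1/6508161352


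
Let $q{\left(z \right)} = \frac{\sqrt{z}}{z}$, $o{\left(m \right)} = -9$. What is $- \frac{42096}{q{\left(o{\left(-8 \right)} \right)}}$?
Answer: $- 126288 i \approx - 1.2629 \cdot 10^{5} i$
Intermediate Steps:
$q{\left(z \right)} = \frac{1}{\sqrt{z}}$
$- \frac{42096}{q{\left(o{\left(-8 \right)} \right)}} = - \frac{42096}{\frac{1}{\sqrt{-9}}} = - \frac{42096}{\left(- \frac{1}{3}\right) i} = - 42096 \cdot 3 i = - 126288 i$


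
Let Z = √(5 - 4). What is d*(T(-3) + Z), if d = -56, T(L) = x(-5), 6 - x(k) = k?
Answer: -672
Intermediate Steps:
x(k) = 6 - k
T(L) = 11 (T(L) = 6 - 1*(-5) = 6 + 5 = 11)
Z = 1 (Z = √1 = 1)
d*(T(-3) + Z) = -56*(11 + 1) = -56*12 = -672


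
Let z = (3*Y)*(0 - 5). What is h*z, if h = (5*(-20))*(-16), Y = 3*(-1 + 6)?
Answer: -360000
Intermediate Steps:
Y = 15 (Y = 3*5 = 15)
z = -225 (z = (3*15)*(0 - 5) = 45*(-5) = -225)
h = 1600 (h = -100*(-16) = 1600)
h*z = 1600*(-225) = -360000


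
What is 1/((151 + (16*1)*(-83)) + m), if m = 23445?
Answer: 1/22268 ≈ 4.4908e-5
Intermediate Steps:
1/((151 + (16*1)*(-83)) + m) = 1/((151 + (16*1)*(-83)) + 23445) = 1/((151 + 16*(-83)) + 23445) = 1/((151 - 1328) + 23445) = 1/(-1177 + 23445) = 1/22268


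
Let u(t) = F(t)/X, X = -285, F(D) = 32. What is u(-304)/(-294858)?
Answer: 16/42017265 ≈ 3.8080e-7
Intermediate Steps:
u(t) = -32/285 (u(t) = 32/(-285) = 32*(-1/285) = -32/285)
u(-304)/(-294858) = -32/285/(-294858) = -32/285*(-1/294858) = 16/42017265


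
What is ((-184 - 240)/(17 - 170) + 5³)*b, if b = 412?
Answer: 8054188/153 ≈ 52642.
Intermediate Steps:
((-184 - 240)/(17 - 170) + 5³)*b = ((-184 - 240)/(17 - 170) + 5³)*412 = (-424/(-153) + 125)*412 = (-424*(-1/153) + 125)*412 = (424/153 + 125)*412 = (19549/153)*412 = 8054188/153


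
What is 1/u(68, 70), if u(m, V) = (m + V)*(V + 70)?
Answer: 1/19320 ≈ 5.1760e-5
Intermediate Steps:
u(m, V) = (70 + V)*(V + m) (u(m, V) = (V + m)*(70 + V) = (70 + V)*(V + m))
1/u(68, 70) = 1/(70² + 70*70 + 70*68 + 70*68) = 1/(4900 + 4900 + 4760 + 4760) = 1/19320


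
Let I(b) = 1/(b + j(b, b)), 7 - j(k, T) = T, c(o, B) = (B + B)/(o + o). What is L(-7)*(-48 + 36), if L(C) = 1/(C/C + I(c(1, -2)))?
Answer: -21/2 ≈ -10.500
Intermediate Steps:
c(o, B) = B/o (c(o, B) = (2*B)/((2*o)) = (2*B)*(1/(2*o)) = B/o)
j(k, T) = 7 - T
I(b) = ⅐ (I(b) = 1/(b + (7 - b)) = 1/7 = ⅐)
L(C) = 7/8 (L(C) = 1/(C/C + ⅐) = 1/(1 + ⅐) = 1/(8/7) = 7/8)
L(-7)*(-48 + 36) = 7*(-48 + 36)/8 = (7/8)*(-12) = -21/2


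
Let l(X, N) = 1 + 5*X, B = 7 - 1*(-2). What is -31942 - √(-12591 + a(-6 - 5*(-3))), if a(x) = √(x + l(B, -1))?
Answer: -31942 - I*√(12591 - √55) ≈ -31942.0 - 112.18*I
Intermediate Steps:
B = 9 (B = 7 + 2 = 9)
a(x) = √(46 + x) (a(x) = √(x + (1 + 5*9)) = √(x + (1 + 45)) = √(x + 46) = √(46 + x))
-31942 - √(-12591 + a(-6 - 5*(-3))) = -31942 - √(-12591 + √(46 + (-6 - 5*(-3)))) = -31942 - √(-12591 + √(46 + (-6 + 15))) = -31942 - √(-12591 + √(46 + 9)) = -31942 - √(-12591 + √55)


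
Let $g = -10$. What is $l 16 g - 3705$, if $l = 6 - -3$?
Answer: $-5145$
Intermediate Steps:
$l = 9$ ($l = 6 + 3 = 9$)
$l 16 g - 3705 = 9 \cdot 16 \left(-10\right) - 3705 = 144 \left(-10\right) - 3705 = -1440 - 3705 = -5145$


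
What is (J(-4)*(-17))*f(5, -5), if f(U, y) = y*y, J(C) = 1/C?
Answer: 425/4 ≈ 106.25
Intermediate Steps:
f(U, y) = y**2
(J(-4)*(-17))*f(5, -5) = (-17/(-4))*(-5)**2 = -1/4*(-17)*25 = (17/4)*25 = 425/4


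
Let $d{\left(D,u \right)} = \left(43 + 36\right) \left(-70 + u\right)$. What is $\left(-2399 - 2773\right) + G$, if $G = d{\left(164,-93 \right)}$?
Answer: $-18049$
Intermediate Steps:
$d{\left(D,u \right)} = -5530 + 79 u$ ($d{\left(D,u \right)} = 79 \left(-70 + u\right) = -5530 + 79 u$)
$G = -12877$ ($G = -5530 + 79 \left(-93\right) = -5530 - 7347 = -12877$)
$\left(-2399 - 2773\right) + G = \left(-2399 - 2773\right) - 12877 = -5172 - 12877 = -18049$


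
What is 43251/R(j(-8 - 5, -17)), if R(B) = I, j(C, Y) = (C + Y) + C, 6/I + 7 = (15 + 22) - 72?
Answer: -302757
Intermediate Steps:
I = -⅐ (I = 6/(-7 + ((15 + 22) - 72)) = 6/(-7 + (37 - 72)) = 6/(-7 - 35) = 6/(-42) = 6*(-1/42) = -⅐ ≈ -0.14286)
j(C, Y) = Y + 2*C
R(B) = -⅐
43251/R(j(-8 - 5, -17)) = 43251/(-⅐) = 43251*(-7) = -302757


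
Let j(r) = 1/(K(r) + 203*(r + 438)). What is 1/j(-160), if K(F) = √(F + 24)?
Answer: 56434 + 2*I*√34 ≈ 56434.0 + 11.662*I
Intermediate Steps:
K(F) = √(24 + F)
j(r) = 1/(88914 + √(24 + r) + 203*r) (j(r) = 1/(√(24 + r) + 203*(r + 438)) = 1/(√(24 + r) + 203*(438 + r)) = 1/(√(24 + r) + (88914 + 203*r)) = 1/(88914 + √(24 + r) + 203*r))
1/j(-160) = 1/(1/(88914 + √(24 - 160) + 203*(-160))) = 1/(1/(88914 + √(-136) - 32480)) = 1/(1/(88914 + 2*I*√34 - 32480)) = 1/(1/(56434 + 2*I*√34)) = 56434 + 2*I*√34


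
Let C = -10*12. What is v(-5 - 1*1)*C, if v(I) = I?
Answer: 720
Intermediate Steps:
C = -120
v(-5 - 1*1)*C = (-5 - 1*1)*(-120) = (-5 - 1)*(-120) = -6*(-120) = 720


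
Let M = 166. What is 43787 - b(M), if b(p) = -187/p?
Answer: 7268829/166 ≈ 43788.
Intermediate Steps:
43787 - b(M) = 43787 - (-187)/166 = 43787 - 1*(-187/166) = 43787 + 187/166 = 7268829/166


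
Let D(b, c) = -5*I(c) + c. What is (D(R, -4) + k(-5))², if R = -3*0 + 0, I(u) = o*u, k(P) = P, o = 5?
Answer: 8281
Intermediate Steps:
I(u) = 5*u
R = 0 (R = 0 + 0 = 0)
D(b, c) = -24*c (D(b, c) = -25*c + c = -24*c)
(D(R, -4) + k(-5))² = (-24*(-4) - 5)² = (96 - 5)² = 91² = 8281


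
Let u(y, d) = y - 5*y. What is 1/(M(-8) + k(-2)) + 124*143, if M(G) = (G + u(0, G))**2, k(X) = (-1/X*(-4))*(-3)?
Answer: 1241241/70 ≈ 17732.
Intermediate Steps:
u(y, d) = -4*y
k(X) = -12/X (k(X) = (4/X)*(-3) = -12/X)
M(G) = G**2 (M(G) = (G - 4*0)**2 = (G + 0)**2 = G**2)
1/(M(-8) + k(-2)) + 124*143 = 1/((-8)**2 - 12/(-2)) + 124*143 = 1/(64 - 12*(-1/2)) + 17732 = 1/(64 + 6) + 17732 = 1/70 + 17732 = 1241241/70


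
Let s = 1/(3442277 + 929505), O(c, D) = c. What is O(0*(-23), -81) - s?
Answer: -1/4371782 ≈ -2.2874e-7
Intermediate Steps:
s = 1/4371782 ≈ 2.2874e-7
O(0*(-23), -81) - s = 0*(-23) - 1*1/4371782 = 0 - 1/4371782 = -1/4371782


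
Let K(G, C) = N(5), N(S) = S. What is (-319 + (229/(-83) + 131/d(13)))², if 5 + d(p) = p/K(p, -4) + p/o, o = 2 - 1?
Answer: 1852465268809/19351201 ≈ 95729.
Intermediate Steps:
o = 1
K(G, C) = 5
d(p) = -5 + 6*p/5 (d(p) = -5 + (p/5 + p/1) = -5 + (p*(⅕) + p*1) = -5 + (p/5 + p) = -5 + 6*p/5)
(-319 + (229/(-83) + 131/d(13)))² = (-319 + (229/(-83) + 131/(-5 + (6/5)*13)))² = (-319 + (229*(-1/83) + 131/(-5 + 78/5)))² = (-319 + (-229/83 + 131/(53/5)))² = (-319 + (-229/83 + 131*(5/53)))² = (-319 + (-229/83 + 655/53))² = (-319 + 42228/4399)² = (-1361053/4399)² = 1852465268809/19351201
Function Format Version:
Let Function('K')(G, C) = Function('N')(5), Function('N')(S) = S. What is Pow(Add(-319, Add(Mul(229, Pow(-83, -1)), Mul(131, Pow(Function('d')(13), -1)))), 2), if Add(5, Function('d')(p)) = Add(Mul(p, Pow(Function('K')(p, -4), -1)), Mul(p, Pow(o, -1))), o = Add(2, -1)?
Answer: Rational(1852465268809, 19351201) ≈ 95729.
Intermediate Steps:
o = 1
Function('K')(G, C) = 5
Function('d')(p) = Add(-5, Mul(Rational(6, 5), p)) (Function('d')(p) = Add(-5, Add(Mul(p, Pow(5, -1)), Mul(p, Pow(1, -1)))) = Add(-5, Add(Mul(p, Rational(1, 5)), Mul(p, 1))) = Add(-5, Add(Mul(Rational(1, 5), p), p)) = Add(-5, Mul(Rational(6, 5), p)))
Pow(Add(-319, Add(Mul(229, Pow(-83, -1)), Mul(131, Pow(Function('d')(13), -1)))), 2) = Pow(Add(-319, Add(Mul(229, Pow(-83, -1)), Mul(131, Pow(Add(-5, Mul(Rational(6, 5), 13)), -1)))), 2) = Pow(Add(-319, Add(Mul(229, Rational(-1, 83)), Mul(131, Pow(Add(-5, Rational(78, 5)), -1)))), 2) = Pow(Add(-319, Add(Rational(-229, 83), Mul(131, Pow(Rational(53, 5), -1)))), 2) = Pow(Add(-319, Add(Rational(-229, 83), Mul(131, Rational(5, 53)))), 2) = Pow(Add(-319, Add(Rational(-229, 83), Rational(655, 53))), 2) = Pow(Add(-319, Rational(42228, 4399)), 2) = Pow(Rational(-1361053, 4399), 2) = Rational(1852465268809, 19351201)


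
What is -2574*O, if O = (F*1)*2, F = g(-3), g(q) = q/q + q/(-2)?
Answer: -12870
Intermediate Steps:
g(q) = 1 - q/2 (g(q) = 1 + q*(-½) = 1 - q/2)
F = 5/2 (F = 1 - ½*(-3) = 1 + 3/2 = 5/2 ≈ 2.5000)
O = 5 (O = ((5/2)*1)*2 = (5/2)*2 = 5)
-2574*O = -2574*5 = -12870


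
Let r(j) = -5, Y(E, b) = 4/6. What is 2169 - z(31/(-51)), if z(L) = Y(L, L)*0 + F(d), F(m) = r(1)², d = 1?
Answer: 2144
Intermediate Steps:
Y(E, b) = ⅔ (Y(E, b) = 4*(⅙) = ⅔)
F(m) = 25 (F(m) = (-5)² = 25)
z(L) = 25 (z(L) = (⅔)*0 + 25 = 0 + 25 = 25)
2169 - z(31/(-51)) = 2169 - 1*25 = 2169 - 25 = 2144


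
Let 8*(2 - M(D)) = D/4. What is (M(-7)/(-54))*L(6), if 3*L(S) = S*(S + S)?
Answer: -71/72 ≈ -0.98611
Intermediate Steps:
L(S) = 2*S²/3 (L(S) = (S*(S + S))/3 = (S*(2*S))/3 = (2*S²)/3 = 2*S²/3)
M(D) = 2 - D/32 (M(D) = 2 - D/(8*4) = 2 - D/32)
(M(-7)/(-54))*L(6) = ((2 - 1/32*(-7))/(-54))*((⅔)*6²) = ((2 + 7/32)*(-1/54))*((⅔)*36) = ((71/32)*(-1/54))*24 = -71/1728*24 = -71/72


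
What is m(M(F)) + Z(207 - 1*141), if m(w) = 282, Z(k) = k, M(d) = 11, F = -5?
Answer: 348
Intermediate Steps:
m(M(F)) + Z(207 - 1*141) = 282 + (207 - 1*141) = 282 + (207 - 141) = 282 + 66 = 348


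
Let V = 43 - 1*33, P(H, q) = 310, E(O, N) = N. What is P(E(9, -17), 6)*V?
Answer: 3100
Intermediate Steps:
V = 10 (V = 43 - 33 = 10)
P(E(9, -17), 6)*V = 310*10 = 3100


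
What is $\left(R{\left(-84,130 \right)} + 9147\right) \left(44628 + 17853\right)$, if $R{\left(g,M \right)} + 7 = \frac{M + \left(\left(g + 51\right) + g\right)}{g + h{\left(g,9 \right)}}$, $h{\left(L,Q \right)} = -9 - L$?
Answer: $\frac{1712958269}{3} \approx 5.7099 \cdot 10^{8}$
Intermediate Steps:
$R{\left(g,M \right)} = - \frac{38}{3} - \frac{2 g}{9} - \frac{M}{9}$ ($R{\left(g,M \right)} = -7 + \frac{M + \left(\left(g + 51\right) + g\right)}{g - \left(9 + g\right)} = -7 + \frac{M + \left(\left(51 + g\right) + g\right)}{-9} = -7 + \left(M + \left(51 + 2 g\right)\right) \left(- \frac{1}{9}\right) = -7 + \left(51 + M + 2 g\right) \left(- \frac{1}{9}\right) = -7 - \left(\frac{17}{3} + \frac{M}{9} + \frac{2 g}{9}\right) = - \frac{38}{3} - \frac{2 g}{9} - \frac{M}{9}$)
$\left(R{\left(-84,130 \right)} + 9147\right) \left(44628 + 17853\right) = \left(\left(- \frac{38}{3} - - \frac{56}{3} - \frac{130}{9}\right) + 9147\right) \left(44628 + 17853\right) = \left(\left(- \frac{38}{3} + \frac{56}{3} - \frac{130}{9}\right) + 9147\right) 62481 = \left(- \frac{76}{9} + 9147\right) 62481 = \frac{82247}{9} \cdot 62481 = \frac{1712958269}{3}$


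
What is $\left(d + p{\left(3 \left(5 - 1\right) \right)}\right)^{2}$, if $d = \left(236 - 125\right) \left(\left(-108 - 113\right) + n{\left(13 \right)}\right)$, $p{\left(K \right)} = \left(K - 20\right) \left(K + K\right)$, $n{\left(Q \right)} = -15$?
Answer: $696326544$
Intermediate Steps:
$p{\left(K \right)} = 2 K \left(-20 + K\right)$ ($p{\left(K \right)} = \left(-20 + K\right) 2 K = 2 K \left(-20 + K\right)$)
$d = -26196$ ($d = \left(236 - 125\right) \left(\left(-108 - 113\right) - 15\right) = 111 \left(-221 - 15\right) = 111 \left(-236\right) = -26196$)
$\left(d + p{\left(3 \left(5 - 1\right) \right)}\right)^{2} = \left(-26196 + 2 \cdot 3 \left(5 - 1\right) \left(-20 + 3 \left(5 - 1\right)\right)\right)^{2} = \left(-26196 + 2 \cdot 3 \cdot 4 \left(-20 + 3 \cdot 4\right)\right)^{2} = \left(-26196 + 2 \cdot 12 \left(-20 + 12\right)\right)^{2} = \left(-26196 + 2 \cdot 12 \left(-8\right)\right)^{2} = \left(-26196 - 192\right)^{2} = \left(-26388\right)^{2} = 696326544$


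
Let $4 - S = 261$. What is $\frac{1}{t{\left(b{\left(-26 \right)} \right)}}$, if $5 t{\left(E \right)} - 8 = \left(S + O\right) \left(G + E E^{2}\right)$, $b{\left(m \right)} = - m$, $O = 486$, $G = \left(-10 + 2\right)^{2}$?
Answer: $\frac{5}{4039568} \approx 1.2378 \cdot 10^{-6}$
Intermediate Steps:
$G = 64$ ($G = \left(-8\right)^{2} = 64$)
$S = -257$ ($S = 4 - 261 = -257$)
$t{\left(E \right)} = \frac{14664}{5} + \frac{229 E^{3}}{5}$ ($t{\left(E \right)} = \frac{8}{5} + \frac{\left(-257 + 486\right) \left(64 + E E^{2}\right)}{5} = \frac{8}{5} + \frac{229 \left(64 + E^{3}\right)}{5} = \frac{8}{5} + \frac{14656 + 229 E^{3}}{5} = \frac{8}{5} + \left(\frac{14656}{5} + \frac{229 E^{3}}{5}\right) = \frac{14664}{5} + \frac{229 E^{3}}{5}$)
$\frac{1}{t{\left(b{\left(-26 \right)} \right)}} = \frac{1}{\frac{14664}{5} + \frac{229 \left(\left(-1\right) \left(-26\right)\right)^{3}}{5}} = \frac{1}{\frac{14664}{5} + \frac{229 \cdot 26^{3}}{5}} = \frac{1}{\frac{14664}{5} + \frac{229}{5} \cdot 17576} = \frac{1}{\frac{14664}{5} + \frac{4024904}{5}} = \frac{1}{\frac{4039568}{5}} = \frac{5}{4039568}$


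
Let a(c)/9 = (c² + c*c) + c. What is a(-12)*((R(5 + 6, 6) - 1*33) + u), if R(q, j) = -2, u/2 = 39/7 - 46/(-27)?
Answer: -355580/7 ≈ -50797.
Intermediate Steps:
u = 2750/189 (u = 2*(39/7 - 46/(-27)) = 2*(39*(⅐) - 46*(-1/27)) = 2*(39/7 + 46/27) = 2*(1375/189) = 2750/189 ≈ 14.550)
a(c) = 9*c + 18*c² (a(c) = 9*((c² + c*c) + c) = 9*((c² + c²) + c) = 9*(2*c² + c) = 9*(c + 2*c²) = 9*c + 18*c²)
a(-12)*((R(5 + 6, 6) - 1*33) + u) = (9*(-12)*(1 + 2*(-12)))*((-2 - 1*33) + 2750/189) = (9*(-12)*(1 - 24))*((-2 - 33) + 2750/189) = (9*(-12)*(-23))*(-35 + 2750/189) = 2484*(-3865/189) = -355580/7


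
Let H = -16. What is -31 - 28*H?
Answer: 417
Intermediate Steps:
-31 - 28*H = -31 - 28*(-16) = -31 + 448 = 417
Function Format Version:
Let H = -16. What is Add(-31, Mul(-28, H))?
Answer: 417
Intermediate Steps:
Add(-31, Mul(-28, H)) = Add(-31, Mul(-28, -16)) = Add(-31, 448) = 417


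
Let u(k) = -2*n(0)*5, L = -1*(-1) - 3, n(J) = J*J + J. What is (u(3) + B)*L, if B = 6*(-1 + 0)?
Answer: 12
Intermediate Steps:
n(J) = J + J² (n(J) = J² + J = J + J²)
L = -2 (L = 1 - 3 = -2)
u(k) = 0 (u(k) = -0*(1 + 0)*5 = -0*5 = -2*0*5 = 0*5 = 0)
B = -6 (B = 6*(-1) = -6)
(u(3) + B)*L = (0 - 6)*(-2) = -6*(-2) = 12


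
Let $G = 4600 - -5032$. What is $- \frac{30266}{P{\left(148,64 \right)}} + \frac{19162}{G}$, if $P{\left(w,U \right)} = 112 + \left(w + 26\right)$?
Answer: $- \frac{71510445}{688688} \approx -103.84$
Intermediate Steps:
$P{\left(w,U \right)} = 138 + w$ ($P{\left(w,U \right)} = 112 + \left(26 + w\right) = 138 + w$)
$G = 9632$ ($G = 4600 + 5032 = 9632$)
$- \frac{30266}{P{\left(148,64 \right)}} + \frac{19162}{G} = - \frac{30266}{138 + 148} + \frac{19162}{9632} = - \frac{30266}{286} + 19162 \cdot \frac{1}{9632} = \left(-30266\right) \frac{1}{286} + \frac{9581}{4816} = - \frac{15133}{143} + \frac{9581}{4816} = - \frac{71510445}{688688}$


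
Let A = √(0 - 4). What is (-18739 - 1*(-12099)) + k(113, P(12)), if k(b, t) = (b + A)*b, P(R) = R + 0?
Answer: 6129 + 226*I ≈ 6129.0 + 226.0*I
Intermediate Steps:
P(R) = R
A = 2*I (A = √(-4) = 2*I ≈ 2.0*I)
k(b, t) = b*(b + 2*I) (k(b, t) = (b + 2*I)*b = b*(b + 2*I))
(-18739 - 1*(-12099)) + k(113, P(12)) = (-18739 - 1*(-12099)) + 113*(113 + 2*I) = (-18739 + 12099) + (12769 + 226*I) = -6640 + (12769 + 226*I) = 6129 + 226*I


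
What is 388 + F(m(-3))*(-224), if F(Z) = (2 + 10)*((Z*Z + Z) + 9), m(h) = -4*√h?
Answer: 105220 + 10752*I*√3 ≈ 1.0522e+5 + 18623.0*I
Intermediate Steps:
F(Z) = 108 + 12*Z + 12*Z² (F(Z) = 12*((Z² + Z) + 9) = 12*((Z + Z²) + 9) = 12*(9 + Z + Z²) = 108 + 12*Z + 12*Z²)
388 + F(m(-3))*(-224) = 388 + (108 + 12*(-4*I*√3) + 12*(-4*I*√3)²)*(-224) = 388 + (108 - 48*I*√3 + 12*(-48))*(-224) = 388 + (108 - 48*I*√3 - 576)*(-224) = 388 + (-468 - 48*I*√3)*(-224) = 388 + (104832 + 10752*I*√3) = 105220 + 10752*I*√3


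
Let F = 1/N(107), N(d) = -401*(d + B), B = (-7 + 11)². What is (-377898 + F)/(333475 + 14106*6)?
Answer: -18639063055/20622488853 ≈ -0.90382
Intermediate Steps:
B = 16 (B = 4² = 16)
N(d) = -6416 - 401*d (N(d) = -401*(d + 16) = -401*(16 + d) = -6416 - 401*d)
F = -1/49323 (F = 1/(-6416 - 401*107) = 1/(-6416 - 42907) = 1/(-49323) = -1/49323 ≈ -2.0275e-5)
(-377898 + F)/(333475 + 14106*6) = (-377898 - 1/49323)/(333475 + 14106*6) = -18639063055/(49323*(333475 + 84636)) = -18639063055/49323/418111 = -18639063055/49323*1/418111 = -18639063055/20622488853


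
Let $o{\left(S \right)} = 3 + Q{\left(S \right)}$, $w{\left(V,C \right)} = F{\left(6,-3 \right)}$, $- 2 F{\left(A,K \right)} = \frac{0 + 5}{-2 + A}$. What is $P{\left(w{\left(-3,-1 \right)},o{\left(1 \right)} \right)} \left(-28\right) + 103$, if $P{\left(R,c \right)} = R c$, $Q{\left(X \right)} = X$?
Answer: $173$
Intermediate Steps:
$F{\left(A,K \right)} = - \frac{5}{2 \left(-2 + A\right)}$ ($F{\left(A,K \right)} = - \frac{\left(0 + 5\right) \frac{1}{-2 + A}}{2} = - \frac{5 \frac{1}{-2 + A}}{2} = - \frac{5}{2 \left(-2 + A\right)}$)
$w{\left(V,C \right)} = - \frac{5}{8}$ ($w{\left(V,C \right)} = - \frac{5}{-4 + 2 \cdot 6} = - \frac{5}{-4 + 12} = - \frac{5}{8}$)
$o{\left(S \right)} = 3 + S$
$P{\left(w{\left(-3,-1 \right)},o{\left(1 \right)} \right)} \left(-28\right) + 103 = - \frac{5 \left(3 + 1\right)}{8} \left(-28\right) + 103 = \left(- \frac{5}{8}\right) 4 \left(-28\right) + 103 = \left(- \frac{5}{2}\right) \left(-28\right) + 103 = 70 + 103 = 173$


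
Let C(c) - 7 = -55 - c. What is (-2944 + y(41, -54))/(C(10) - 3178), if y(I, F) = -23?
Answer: 2967/3236 ≈ 0.91687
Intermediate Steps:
C(c) = -48 - c (C(c) = 7 + (-55 - c) = -48 - c)
(-2944 + y(41, -54))/(C(10) - 3178) = (-2944 - 23)/((-48 - 1*10) - 3178) = -2967/((-48 - 10) - 3178) = -2967/(-58 - 3178) = -2967/(-3236) = -2967*(-1/3236) = 2967/3236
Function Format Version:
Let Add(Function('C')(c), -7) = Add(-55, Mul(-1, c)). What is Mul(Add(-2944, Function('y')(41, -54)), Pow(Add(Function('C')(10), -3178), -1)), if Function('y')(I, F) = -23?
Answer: Rational(2967, 3236) ≈ 0.91687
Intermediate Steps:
Function('C')(c) = Add(-48, Mul(-1, c)) (Function('C')(c) = Add(7, Add(-55, Mul(-1, c))) = Add(-48, Mul(-1, c)))
Mul(Add(-2944, Function('y')(41, -54)), Pow(Add(Function('C')(10), -3178), -1)) = Mul(Add(-2944, -23), Pow(Add(Add(-48, Mul(-1, 10)), -3178), -1)) = Mul(-2967, Pow(Add(Add(-48, -10), -3178), -1)) = Mul(-2967, Pow(Add(-58, -3178), -1)) = Mul(-2967, Pow(-3236, -1)) = Mul(-2967, Rational(-1, 3236)) = Rational(2967, 3236)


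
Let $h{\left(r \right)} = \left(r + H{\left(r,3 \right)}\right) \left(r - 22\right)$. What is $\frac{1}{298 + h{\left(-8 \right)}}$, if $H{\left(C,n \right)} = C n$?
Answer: $\frac{1}{1258} \approx 0.00079491$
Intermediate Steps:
$h{\left(r \right)} = 4 r \left(-22 + r\right)$ ($h{\left(r \right)} = \left(r + r 3\right) \left(r - 22\right) = \left(r + 3 r\right) \left(-22 + r\right) = 4 r \left(-22 + r\right)$)
$\frac{1}{298 + h{\left(-8 \right)}} = \frac{1}{298 + 4 \left(-8\right) \left(-22 - 8\right)} = \frac{1}{298 + 4 \left(-8\right) \left(-30\right)} = \frac{1}{298 + 960} = \frac{1}{1258}$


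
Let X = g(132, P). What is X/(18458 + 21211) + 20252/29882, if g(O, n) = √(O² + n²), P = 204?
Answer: 10126/14941 + 4*√410/13223 ≈ 0.68386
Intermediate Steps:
X = 12*√410 (X = √(132² + 204²) = √(17424 + 41616) = √59040 = 12*√410 ≈ 242.98)
X/(18458 + 21211) + 20252/29882 = (12*√410)/(18458 + 21211) + 20252/29882 = (12*√410)/39669 + 20252*(1/29882) = (12*√410)*(1/39669) + 10126/14941 = 4*√410/13223 + 10126/14941 = 10126/14941 + 4*√410/13223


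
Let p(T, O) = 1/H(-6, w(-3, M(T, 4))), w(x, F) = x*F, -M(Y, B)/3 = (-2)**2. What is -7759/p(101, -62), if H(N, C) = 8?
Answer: -62072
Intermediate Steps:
M(Y, B) = -12 (M(Y, B) = -3*(-2)**2 = -3*4 = -12)
w(x, F) = F*x
p(T, O) = 1/8
-7759/p(101, -62) = -7759/1/8 = -7759*8 = -62072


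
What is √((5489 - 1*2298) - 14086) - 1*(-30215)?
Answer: 30215 + I*√10895 ≈ 30215.0 + 104.38*I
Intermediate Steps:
√((5489 - 1*2298) - 14086) - 1*(-30215) = √((5489 - 2298) - 14086) + 30215 = √(3191 - 14086) + 30215 = √(-10895) + 30215 = I*√10895 + 30215 = 30215 + I*√10895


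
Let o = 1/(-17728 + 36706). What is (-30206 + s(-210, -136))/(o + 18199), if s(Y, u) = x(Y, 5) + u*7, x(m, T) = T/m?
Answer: -4139218831/2417664361 ≈ -1.7121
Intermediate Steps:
o = 1/18978 ≈ 5.2693e-5
s(Y, u) = 5/Y + 7*u (s(Y, u) = 5/Y + u*7 = 5/Y + 7*u)
(-30206 + s(-210, -136))/(o + 18199) = (-30206 + (5/(-210) + 7*(-136)))/(1/18978 + 18199) = (-30206 + (5*(-1/210) - 952))/(345380623/18978) = (-30206 + (-1/42 - 952))*(18978/345380623) = (-30206 - 39985/42)*(18978/345380623) = -1308637/42*18978/345380623 = -4139218831/2417664361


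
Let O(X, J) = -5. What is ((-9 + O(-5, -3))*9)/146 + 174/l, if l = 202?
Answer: -12/7373 ≈ -0.0016276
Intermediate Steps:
((-9 + O(-5, -3))*9)/146 + 174/l = ((-9 - 5)*9)/146 + 174/202 = -14*9*(1/146) + 174*(1/202) = -126*1/146 + 87/101 = -63/73 + 87/101 = -12/7373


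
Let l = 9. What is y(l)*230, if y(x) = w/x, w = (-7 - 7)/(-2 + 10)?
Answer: -805/18 ≈ -44.722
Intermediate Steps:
w = -7/4 (w = -14/8 = -14*1/8 = -7/4 ≈ -1.7500)
y(x) = -7/(4*x)
y(l)*230 = -7/4/9*230 = -7/4*1/9*230 = -7/36*230 = -805/18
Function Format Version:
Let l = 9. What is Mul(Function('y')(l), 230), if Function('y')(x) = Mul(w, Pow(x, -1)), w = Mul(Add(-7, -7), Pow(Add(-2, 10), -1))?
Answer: Rational(-805, 18) ≈ -44.722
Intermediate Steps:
w = Rational(-7, 4) (w = Mul(-14, Pow(8, -1)) = Mul(-14, Rational(1, 8)) = Rational(-7, 4) ≈ -1.7500)
Function('y')(x) = Mul(Rational(-7, 4), Pow(x, -1))
Mul(Function('y')(l), 230) = Mul(Mul(Rational(-7, 4), Pow(9, -1)), 230) = Mul(Mul(Rational(-7, 4), Rational(1, 9)), 230) = Mul(Rational(-7, 36), 230) = Rational(-805, 18)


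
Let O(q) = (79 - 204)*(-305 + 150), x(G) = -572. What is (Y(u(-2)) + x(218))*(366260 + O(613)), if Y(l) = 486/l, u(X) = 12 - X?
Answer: -1450373235/7 ≈ -2.0720e+8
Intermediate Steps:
O(q) = 19375 (O(q) = -125*(-155) = 19375)
(Y(u(-2)) + x(218))*(366260 + O(613)) = (486/(12 - 1*(-2)) - 572)*(366260 + 19375) = (486/(12 + 2) - 572)*385635 = (486/14 - 572)*385635 = (486*(1/14) - 572)*385635 = (243/7 - 572)*385635 = -3761/7*385635 = -1450373235/7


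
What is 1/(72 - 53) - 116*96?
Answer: -211583/19 ≈ -11136.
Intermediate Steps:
1/(72 - 53) - 116*96 = 1/19 - 11136 = -211583/19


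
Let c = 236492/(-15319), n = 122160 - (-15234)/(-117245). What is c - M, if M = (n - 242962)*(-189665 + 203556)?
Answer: 3013927811985870256/1796076155 ≈ 1.6781e+9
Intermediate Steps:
n = 14322633966/117245 (n = 122160 - (-15234)*(-1)/117245 = 122160 - 1*15234/117245 = 122160 - 15234/117245 = 14322633966/117245 ≈ 1.2216e+5)
M = -196744424552084/117245 (M = (14322633966/117245 - 242962)*(-189665 + 203556) = -14163445724/117245*13891 = -196744424552084/117245 ≈ -1.6781e+9)
c = -236492/15319 (c = 236492*(-1/15319) = -236492/15319 ≈ -15.438)
c - M = -236492/15319 - 1*(-196744424552084/117245) = -236492/15319 + 196744424552084/117245 = 3013927811985870256/1796076155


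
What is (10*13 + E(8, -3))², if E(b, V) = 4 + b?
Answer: 20164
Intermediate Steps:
(10*13 + E(8, -3))² = (10*13 + (4 + 8))² = (130 + 12)² = 142² = 20164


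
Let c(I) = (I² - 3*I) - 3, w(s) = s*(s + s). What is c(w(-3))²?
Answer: 71289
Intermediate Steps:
w(s) = 2*s² (w(s) = s*(2*s) = 2*s²)
c(I) = -3 + I² - 3*I
c(w(-3))² = (-3 + (2*(-3)²)² - 6*(-3)²)² = (-3 + (2*9)² - 6*9)² = (-3 + 18² - 3*18)² = (-3 + 324 - 54)² = 267² = 71289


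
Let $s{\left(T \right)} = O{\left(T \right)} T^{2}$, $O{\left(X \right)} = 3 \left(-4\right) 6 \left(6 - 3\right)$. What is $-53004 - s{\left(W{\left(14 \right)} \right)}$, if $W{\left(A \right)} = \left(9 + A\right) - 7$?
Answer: $2292$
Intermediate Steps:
$O{\left(X \right)} = -216$ ($O{\left(X \right)} = - 12 \cdot 6 \cdot 3 = \left(-12\right) 18 = -216$)
$W{\left(A \right)} = 2 + A$
$s{\left(T \right)} = - 216 T^{2}$
$-53004 - s{\left(W{\left(14 \right)} \right)} = -53004 - - 216 \left(2 + 14\right)^{2} = -53004 - - 216 \cdot 16^{2} = -53004 - \left(-216\right) 256 = -53004 - -55296 = -53004 + 55296 = 2292$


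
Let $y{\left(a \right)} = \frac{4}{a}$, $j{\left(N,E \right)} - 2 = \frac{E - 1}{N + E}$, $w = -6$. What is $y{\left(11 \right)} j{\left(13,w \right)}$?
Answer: $\frac{4}{11} \approx 0.36364$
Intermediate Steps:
$j{\left(N,E \right)} = 2 + \frac{-1 + E}{E + N}$ ($j{\left(N,E \right)} = 2 + \frac{E - 1}{N + E} = 2 + \frac{-1 + E}{E + N}$)
$y{\left(11 \right)} j{\left(13,w \right)} = \frac{4}{11} \frac{-1 + 2 \cdot 13 + 3 \left(-6\right)}{-6 + 13} = 4 \cdot \frac{1}{11} \frac{-1 + 26 - 18}{7} = \frac{4 \cdot \frac{1}{7} \cdot 7}{11} = \frac{4}{11} \cdot 1 = \frac{4}{11}$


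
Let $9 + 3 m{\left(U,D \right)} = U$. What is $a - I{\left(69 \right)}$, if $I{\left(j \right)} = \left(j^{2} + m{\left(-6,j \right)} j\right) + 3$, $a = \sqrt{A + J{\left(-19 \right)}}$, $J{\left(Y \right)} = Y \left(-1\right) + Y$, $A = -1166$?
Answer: $-4419 + i \sqrt{1166} \approx -4419.0 + 34.147 i$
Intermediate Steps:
$m{\left(U,D \right)} = -3 + \frac{U}{3}$
$J{\left(Y \right)} = 0$ ($J{\left(Y \right)} = - Y + Y = 0$)
$a = i \sqrt{1166}$ ($a = \sqrt{-1166 + 0} = \sqrt{-1166} = i \sqrt{1166} \approx 34.147 i$)
$I{\left(j \right)} = 3 + j^{2} - 5 j$ ($I{\left(j \right)} = \left(j^{2} + \left(-3 + \frac{1}{3} \left(-6\right)\right) j\right) + 3 = \left(j^{2} + \left(-3 - 2\right) j\right) + 3 = \left(j^{2} - 5 j\right) + 3 = 3 + j^{2} - 5 j$)
$a - I{\left(69 \right)} = i \sqrt{1166} - \left(3 + 69^{2} - 345\right) = i \sqrt{1166} - \left(3 + 4761 - 345\right) = i \sqrt{1166} - 4419 = -4419 + i \sqrt{1166}$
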